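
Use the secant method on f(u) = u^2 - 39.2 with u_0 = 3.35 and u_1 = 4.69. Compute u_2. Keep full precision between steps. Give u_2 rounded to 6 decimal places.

6.829789

f(u_0) = -27.977500, f(u_1) = -17.203900
u_2 = 4.690000 - (-17.203900)·(4.690000 - 3.350000)/(-17.203900 - (-27.977500)) = 6.829789; f(u_2) = 7.446012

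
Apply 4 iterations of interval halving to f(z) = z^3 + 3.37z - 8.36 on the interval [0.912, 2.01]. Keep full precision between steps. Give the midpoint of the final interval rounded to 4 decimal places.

1.4953

f(0.912000) = -4.528009, f(2.010000) = 6.534301 (opposite signs)
step 1: m = 1.461000, f(m) = -0.317895 < 0 → root in [1.461000, 2.010000]
step 2: m = 1.735500, f(m) = 2.715892 > 0 → root in [1.461000, 1.735500]
step 3: m = 1.598250, f(m) = 1.108677 > 0 → root in [1.461000, 1.598250]
step 4: m = 1.529625, f(m) = 0.373780 > 0 → root in [1.461000, 1.529625]
Midpoint of [1.461000, 1.529625] = 1.495312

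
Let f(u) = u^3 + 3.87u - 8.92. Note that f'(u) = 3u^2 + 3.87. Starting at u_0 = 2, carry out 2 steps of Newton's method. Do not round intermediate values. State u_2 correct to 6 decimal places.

u_0 = 2.000000: f = 6.820000, f' = 15.870000 → u_1 = 2.000000 - (6.820000)/(15.870000) = 1.570258
u_1 = 1.570258: f = 1.028704, f' = 11.267134 → u_2 = 1.570258 - (1.028704)/(11.267134) = 1.478957

1.478957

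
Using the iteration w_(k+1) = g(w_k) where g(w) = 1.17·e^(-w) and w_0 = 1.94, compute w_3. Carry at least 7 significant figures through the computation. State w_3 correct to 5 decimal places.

w_1 = g(1.940000) = 0.168134
w_2 = g(0.168134) = 0.988932
w_3 = g(0.988932) = 0.435209

0.43521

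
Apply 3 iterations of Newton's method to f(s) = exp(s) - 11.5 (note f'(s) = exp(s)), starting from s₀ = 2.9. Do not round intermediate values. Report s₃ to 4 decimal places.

2.4424

Newton update: s ← s − f(s)/f'(s).
s_0 = 2.900000: f = 6.674145, f' = 18.174145 → s_1 = 2.900000 - (6.674145)/(18.174145) = 2.532767
s_1 = 2.532767: f = 1.088290, f' = 12.588290 → s_2 = 2.532767 - (1.088290)/(12.588290) = 2.446314
s_2 = 2.446314: f = 0.045716, f' = 11.545716 → s_3 = 2.446314 - (0.045716)/(11.545716) = 2.442355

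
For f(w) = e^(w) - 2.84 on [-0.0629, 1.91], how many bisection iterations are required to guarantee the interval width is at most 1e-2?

8

Initial width b − a = 1.91 − -0.0629 = 1.972900.
After n steps the width is (b−a)/2^n; need (b−a)/2^n ≤ 1e-2.
So n ≥ log₂(1.972900/1e-2) = log₂(197.2900) ≈ 7.6242.
Hence n = 8.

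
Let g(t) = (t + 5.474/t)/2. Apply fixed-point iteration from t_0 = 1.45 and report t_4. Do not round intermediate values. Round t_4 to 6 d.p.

t_1 = g(1.450000) = 2.612586
t_2 = g(2.612586) = 2.353914
t_3 = g(2.353914) = 2.339701
t_4 = g(2.339701) = 2.339658

2.339658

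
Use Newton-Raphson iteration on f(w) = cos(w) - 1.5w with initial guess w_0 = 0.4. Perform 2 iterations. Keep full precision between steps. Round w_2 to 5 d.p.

0.56358

f'(w) = -sin(w) - 1.5
w_0 = 0.400000: f = 0.321061, f' = -1.889418 → w_1 = 0.400000 - (0.321061)/(-1.889418) = 0.569926
w_1 = 0.569926: f = -0.012948, f' = -2.039570 → w_2 = 0.569926 - (-0.012948)/(-2.039570) = 0.563578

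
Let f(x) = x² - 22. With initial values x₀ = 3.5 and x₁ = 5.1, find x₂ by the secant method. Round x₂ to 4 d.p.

4.6337

f(x_0) = -9.750000, f(x_1) = 4.010000
x_2 = 5.100000 - (4.010000)·(5.100000 - 3.500000)/(4.010000 - (-9.750000)) = 4.633721; f(x_2) = -0.528630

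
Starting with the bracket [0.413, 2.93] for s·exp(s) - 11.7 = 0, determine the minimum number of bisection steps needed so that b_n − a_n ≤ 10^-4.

15

Initial width b − a = 2.93 − 0.413 = 2.517000.
After n steps the width is (b−a)/2^n; need (b−a)/2^n ≤ 10^-4.
So n ≥ log₂(2.517000/10^-4) = log₂(25170.0000) ≈ 14.6194.
Hence n = 15.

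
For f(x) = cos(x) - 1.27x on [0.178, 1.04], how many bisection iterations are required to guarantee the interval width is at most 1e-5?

Initial width b − a = 1.04 − 0.178 = 0.862000.
After n steps the width is (b−a)/2^n; need (b−a)/2^n ≤ 1e-5.
So n ≥ log₂(0.862000/1e-5) = log₂(86200.0000) ≈ 16.3954.
Hence n = 17.

17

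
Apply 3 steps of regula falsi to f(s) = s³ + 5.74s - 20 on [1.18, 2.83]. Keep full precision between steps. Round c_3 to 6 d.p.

2.016396

False-position update: c = (a·f(b) − b·f(a))/(f(b) − f(a)); replace the endpoint whose sign matches f(c).
f(1.180000) = -11.583768, f(2.830000) = 18.909387
step 1: c = 1.806804, f(c) = -3.730567 < 0 → new bracket [1.806804, 2.830000]
step 2: c = 1.975404, f(c) = -0.952721 < 0 → new bracket [1.975404, 2.830000]
step 3: c = 2.016396, f(c) = -0.227517 < 0 → new bracket [2.016396, 2.830000]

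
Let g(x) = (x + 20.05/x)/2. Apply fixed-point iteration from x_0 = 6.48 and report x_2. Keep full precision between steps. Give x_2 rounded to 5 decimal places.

x_1 = g(6.480000) = 4.787068
x_2 = g(4.787068) = 4.487718

4.48772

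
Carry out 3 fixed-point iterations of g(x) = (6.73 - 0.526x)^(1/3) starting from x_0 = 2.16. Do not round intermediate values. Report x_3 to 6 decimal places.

x_1 = g(2.160000) = 1.775157
x_2 = g(1.775157) = 1.796316
x_3 = g(1.796316) = 1.795166

1.795166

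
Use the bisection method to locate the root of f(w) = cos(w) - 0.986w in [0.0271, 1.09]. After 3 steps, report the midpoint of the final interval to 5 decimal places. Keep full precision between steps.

f(0.027100) = 0.972912, f(1.090000) = -0.612255 (opposite signs)
step 1: m = 0.558550, f(m) = 0.297294 > 0 → root in [0.558550, 1.090000]
step 2: m = 0.824275, f(m) = -0.133646 < 0 → root in [0.558550, 0.824275]
step 3: m = 0.691412, f(m) = 0.088613 > 0 → root in [0.691412, 0.824275]
Midpoint of [0.691412, 0.824275] = 0.757844

0.75784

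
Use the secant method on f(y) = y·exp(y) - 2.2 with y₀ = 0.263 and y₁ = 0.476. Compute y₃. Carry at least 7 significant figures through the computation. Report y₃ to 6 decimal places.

f(y_0) = -1.857883, f(y_1) = -1.433819
y_2 = 0.476000 - (-1.433819)·(0.476000 - 0.263000)/(-1.433819 - (-1.857883)) = 1.196184; f(y_2) = 1.756346
y_3 = 1.196184 - (1.756346)·(1.196184 - 0.476000)/(1.756346 - (-1.433819)) = 0.799687; f(y_3) = -0.420822

0.799687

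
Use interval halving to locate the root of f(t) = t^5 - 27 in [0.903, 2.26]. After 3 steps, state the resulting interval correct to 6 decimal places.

[1.920750, 2.090375]

f(0.903000) = -26.399603, f(2.260000) = 31.957926 (opposite signs)
step 1: m = 1.581500, f(m) = -17.106591 < 0 → root in [1.581500, 2.260000]
step 2: m = 1.920750, f(m) = -0.857073 < 0 → root in [1.920750, 2.260000]
step 3: m = 2.090375, f(m) = 12.913610 > 0 → root in [1.920750, 2.090375]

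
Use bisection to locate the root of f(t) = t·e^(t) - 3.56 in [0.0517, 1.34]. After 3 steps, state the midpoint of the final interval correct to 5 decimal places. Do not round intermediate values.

1.09844

f(0.051700) = -3.505557, f(1.340000) = 1.557518 (opposite signs)
step 1: m = 0.695850, f(m) = -2.164533 < 0 → root in [0.695850, 1.340000]
step 2: m = 1.017925, f(m) = -0.742947 < 0 → root in [1.017925, 1.340000]
step 3: m = 1.178962, f(m) = 0.272807 > 0 → root in [1.017925, 1.178962]
Midpoint of [1.017925, 1.178962] = 1.098444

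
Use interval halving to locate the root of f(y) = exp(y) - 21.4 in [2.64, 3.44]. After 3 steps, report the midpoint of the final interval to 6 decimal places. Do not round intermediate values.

f(2.640000) = -7.386796, f(3.440000) = 9.786958 (opposite signs)
step 1: m = 3.040000, f(m) = -0.494757 < 0 → root in [3.040000, 3.440000]
step 2: m = 3.240000, f(m) = 4.133722 > 0 → root in [3.040000, 3.240000]
step 3: m = 3.140000, f(m) = 1.703867 > 0 → root in [3.040000, 3.140000]
Midpoint of [3.040000, 3.140000] = 3.090000

3.090000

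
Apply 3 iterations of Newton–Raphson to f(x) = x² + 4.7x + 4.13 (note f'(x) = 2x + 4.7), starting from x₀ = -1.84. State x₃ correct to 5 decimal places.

x_0 = -1.840000: f = -1.132400, f' = 1.020000 → x_1 = -1.840000 - (-1.132400)/(1.020000) = -0.729804
x_1 = -0.729804: f = 1.232535, f' = 3.240392 → x_2 = -0.729804 - (1.232535)/(3.240392) = -1.110170
x_2 = -1.110170: f = 0.144678, f' = 2.479660 → x_3 = -1.110170 - (0.144678)/(2.479660) = -1.168516

-1.16852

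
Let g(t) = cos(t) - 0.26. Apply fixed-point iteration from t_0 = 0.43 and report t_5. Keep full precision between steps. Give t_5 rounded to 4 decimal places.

0.5842

t_1 = g(0.430000) = 0.648966
t_2 = g(0.648966) = 0.536709
t_3 = g(0.536709) = 0.599396
t_4 = g(0.599396) = 0.565677
t_5 = g(0.565677) = 0.584226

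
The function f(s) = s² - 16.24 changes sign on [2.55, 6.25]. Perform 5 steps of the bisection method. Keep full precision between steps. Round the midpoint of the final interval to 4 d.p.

3.9953

f(2.550000) = -9.737500, f(6.250000) = 22.822500 (opposite signs)
step 1: m = 4.400000, f(m) = 3.120000 > 0 → root in [2.550000, 4.400000]
step 2: m = 3.475000, f(m) = -4.164375 < 0 → root in [3.475000, 4.400000]
step 3: m = 3.937500, f(m) = -0.736094 < 0 → root in [3.937500, 4.400000]
step 4: m = 4.168750, f(m) = 1.138477 > 0 → root in [3.937500, 4.168750]
step 5: m = 4.053125, f(m) = 0.187822 > 0 → root in [3.937500, 4.053125]
Midpoint of [3.937500, 4.053125] = 3.995312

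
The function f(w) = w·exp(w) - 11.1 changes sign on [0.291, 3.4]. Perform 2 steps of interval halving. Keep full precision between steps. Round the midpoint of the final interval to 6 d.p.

f(0.291000) = -10.710711, f(3.400000) = 90.777940 (opposite signs)
step 1: m = 1.845500, f(m) = 0.584349 > 0 → root in [0.291000, 1.845500]
step 2: m = 1.068250, f(m) = -7.991091 < 0 → root in [1.068250, 1.845500]
Midpoint of [1.068250, 1.845500] = 1.456875

1.456875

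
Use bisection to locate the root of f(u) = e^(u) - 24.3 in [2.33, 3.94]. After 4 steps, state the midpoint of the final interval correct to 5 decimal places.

3.18531

f(2.330000) = -14.022058, f(3.940000) = 27.118601 (opposite signs)
step 1: m = 3.135000, f(m) = -1.311364 < 0 → root in [3.135000, 3.940000]
step 2: m = 3.537500, f(m) = 10.080860 > 0 → root in [3.135000, 3.537500]
step 3: m = 3.336250, f(m) = 3.813503 > 0 → root in [3.135000, 3.336250]
step 4: m = 3.235625, f(m) = 1.122256 > 0 → root in [3.135000, 3.235625]
Midpoint of [3.135000, 3.235625] = 3.185312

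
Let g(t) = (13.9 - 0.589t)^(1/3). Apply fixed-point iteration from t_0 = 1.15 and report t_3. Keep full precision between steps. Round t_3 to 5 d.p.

t_1 = g(1.150000) = 2.364682
t_2 = g(2.364682) = 2.321240
t_3 = g(2.321240) = 2.322822

2.32282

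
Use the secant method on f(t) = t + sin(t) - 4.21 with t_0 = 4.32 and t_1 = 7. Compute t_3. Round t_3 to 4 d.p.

5.0426

f(t_0) = -0.813998, f(t_1) = 3.446987
t_2 = 7.000000 - (3.446987)·(7.000000 - 4.320000)/(3.446987 - (-0.813998)) = 4.831974; f(t_2) = -0.370884
t_3 = 4.831974 - (-0.370884)·(4.831974 - 7.000000)/(-0.370884 - (3.446987)) = 5.042585; f(t_3) = -0.113393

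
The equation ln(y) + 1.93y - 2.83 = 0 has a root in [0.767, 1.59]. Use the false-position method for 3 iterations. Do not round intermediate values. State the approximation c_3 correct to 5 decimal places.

1.32189

False-position update: c = (a·f(b) − b·f(a))/(f(b) − f(a)); replace the endpoint whose sign matches f(c).
f(0.767000) = -1.614958, f(1.590000) = 0.702434
step 1: c = 1.340537, f(c) = 0.050307 > 0 → new bracket [0.767000, 1.340537]
step 2: c = 1.323211, f(c) = 0.003858 > 0 → new bracket [0.767000, 1.323211]
step 3: c = 1.321885, f(c) = 0.000297 > 0 → new bracket [0.767000, 1.321885]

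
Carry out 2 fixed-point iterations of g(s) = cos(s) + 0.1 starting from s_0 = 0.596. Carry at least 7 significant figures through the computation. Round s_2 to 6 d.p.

0.699766

s_1 = g(0.596000) = 0.927588
s_2 = g(0.927588) = 0.699766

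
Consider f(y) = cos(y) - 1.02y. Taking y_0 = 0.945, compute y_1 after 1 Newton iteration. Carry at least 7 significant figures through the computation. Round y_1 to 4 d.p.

Newton update: y ← y − f(y)/f'(y).
f'(y) = -sin(y) - 1.02
y_0 = 0.945000: f = -0.378157, f' = -1.830497 → y_1 = 0.945000 - (-0.378157)/(-1.830497) = 0.738413

0.7384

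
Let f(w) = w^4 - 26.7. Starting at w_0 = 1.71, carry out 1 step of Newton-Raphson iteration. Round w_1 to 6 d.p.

2.617444

f'(w) = 4w^3
w_0 = 1.710000: f = -18.149639, f' = 20.000844 → w_1 = 1.710000 - (-18.149639)/(20.000844) = 2.617444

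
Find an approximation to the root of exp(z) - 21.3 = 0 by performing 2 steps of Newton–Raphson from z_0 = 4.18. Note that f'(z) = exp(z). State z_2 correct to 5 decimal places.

3.14531

Newton update: z ← z − f(z)/f'(z).
z_0 = 4.180000: f = 44.065853, f' = 65.365853 → z_1 = 4.180000 - (44.065853)/(65.365853) = 3.505858
z_1 = 3.505858: f = 12.010019, f' = 33.310019 → z_2 = 3.505858 - (12.010019)/(33.310019) = 3.145305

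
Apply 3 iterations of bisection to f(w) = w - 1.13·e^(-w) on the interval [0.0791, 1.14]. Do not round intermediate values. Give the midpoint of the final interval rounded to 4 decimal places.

f(0.079100) = -0.964961, f(1.140000) = 0.778605 (opposite signs)
step 1: m = 0.609550, f(m) = -0.004713 < 0 → root in [0.609550, 1.140000]
step 2: m = 0.874775, f(m) = 0.403615 > 0 → root in [0.609550, 0.874775]
step 3: m = 0.742162, f(m) = 0.204188 > 0 → root in [0.609550, 0.742162]
Midpoint of [0.609550, 0.742162] = 0.675856

0.6759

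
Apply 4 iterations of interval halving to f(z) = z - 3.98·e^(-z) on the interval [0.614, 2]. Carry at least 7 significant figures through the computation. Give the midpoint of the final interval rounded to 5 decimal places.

f(0.614000) = -1.539904, f(2.000000) = 1.461366 (opposite signs)
step 1: m = 1.307000, f(m) = 0.229890 > 0 → root in [0.614000, 1.307000]
step 2: m = 0.960500, f(m) = -0.562652 < 0 → root in [0.960500, 1.307000]
step 3: m = 1.133750, f(m) = -0.147110 < 0 → root in [1.133750, 1.307000]
step 4: m = 1.220375, f(m) = 0.045799 > 0 → root in [1.133750, 1.220375]
Midpoint of [1.133750, 1.220375] = 1.177062

1.17706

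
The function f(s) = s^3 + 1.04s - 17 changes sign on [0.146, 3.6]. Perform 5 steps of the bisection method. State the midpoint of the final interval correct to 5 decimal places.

f(0.146000) = -16.845048, f(3.600000) = 33.400000 (opposite signs)
step 1: m = 1.873000, f(m) = -8.481354 < 0 → root in [1.873000, 3.600000]
step 2: m = 2.736500, f(m) = 6.338055 > 0 → root in [1.873000, 2.736500]
step 3: m = 2.304750, f(m) = -2.360522 < 0 → root in [2.304750, 2.736500]
step 4: m = 2.520625, f(m) = 1.636368 > 0 → root in [2.304750, 2.520625]
step 5: m = 2.412687, f(m) = -0.446404 < 0 → root in [2.412687, 2.520625]
Midpoint of [2.412687, 2.520625] = 2.466656

2.46666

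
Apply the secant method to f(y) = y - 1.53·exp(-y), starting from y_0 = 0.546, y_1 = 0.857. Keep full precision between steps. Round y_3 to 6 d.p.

f(y_0) = -0.340271, f(y_1) = 0.207617
y_2 = 0.857000 - (0.207617)·(0.857000 - 0.546000)/(0.207617 - (-0.340271)) = 0.739150; f(y_2) = 0.008544
y_3 = 0.739150 - (0.008544)·(0.739150 - 0.857000)/(0.008544 - (0.207617)) = 0.734091; f(y_3) = -0.000219

0.734091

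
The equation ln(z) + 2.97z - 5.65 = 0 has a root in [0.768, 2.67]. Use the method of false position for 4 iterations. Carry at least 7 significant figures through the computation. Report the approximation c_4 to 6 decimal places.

1.719813

f(0.768000) = -3.633006, f(2.670000) = 3.261978
step 1: c = 1.770174, f(c) = 0.178496 > 0 → new bracket [0.768000, 1.770174]
step 2: c = 1.723242, f(c) = 0.012235 > 0 → new bracket [0.768000, 1.723242]
step 3: c = 1.720035, f(c) = 0.000850 > 0 → new bracket [0.768000, 1.720035]
step 4: c = 1.719813, f(c) = 0.000059 > 0 → new bracket [0.768000, 1.719813]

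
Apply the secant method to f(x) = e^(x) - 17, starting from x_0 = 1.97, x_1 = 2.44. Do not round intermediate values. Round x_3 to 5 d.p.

Secant update: x_(k+1) = x_k − f(x_k)·(x_k − x_(k-1))/(f(x_k) − f(x_(k-1))).
f(x_0) = -9.829324, f(x_1) = -5.526959
x_2 = 2.440000 - (-5.526959)·(2.440000 - 1.970000)/(-5.526959 - (-9.829324)) = 3.043778; f(x_2) = 3.984363
x_3 = 3.043778 - (3.984363)·(3.043778 - 2.440000)/(3.984363 - (-5.526959)) = 2.790851; f(x_3) = -0.705124

2.79085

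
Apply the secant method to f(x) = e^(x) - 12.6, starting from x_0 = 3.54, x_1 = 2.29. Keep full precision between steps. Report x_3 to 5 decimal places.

f(x_0) = 21.866919, f(x_1) = -2.725062
x_2 = 2.290000 - (-2.725062)·(2.290000 - 3.540000)/(-2.725062 - (21.866919)) = 2.428514; f(x_2) = -1.257987
x_3 = 2.428514 - (-1.257987)·(2.428514 - 2.290000)/(-1.257987 - (-2.725062)) = 2.547287; f(x_3) = 0.172399

2.54729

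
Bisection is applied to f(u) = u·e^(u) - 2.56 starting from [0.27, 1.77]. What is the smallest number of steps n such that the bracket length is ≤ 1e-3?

Initial width b − a = 1.77 − 0.27 = 1.500000.
After n steps the width is (b−a)/2^n; need (b−a)/2^n ≤ 1e-3.
So n ≥ log₂(1.500000/1e-3) = log₂(1500.0000) ≈ 10.5507.
Hence n = 11.

11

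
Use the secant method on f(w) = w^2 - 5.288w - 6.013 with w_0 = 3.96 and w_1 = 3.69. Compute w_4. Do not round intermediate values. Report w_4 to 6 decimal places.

5.998944

f(w_0) = -11.271880, f(w_1) = -11.909620
w_2 = 3.690000 - (-11.909620)·(3.690000 - 3.960000)/(-11.909620 - (-11.271880)) = 8.732176; f(w_2) = 24.062152
w_3 = 8.732176 - (24.062152)·(8.732176 - 3.690000)/(24.062152 - (-11.909620)) = 5.359376; f(w_3) = -5.630471
w_4 = 5.359376 - (-5.630471)·(5.359376 - 8.732176)/(-5.630471 - (24.062152)) = 5.998944; f(w_4) = -1.748088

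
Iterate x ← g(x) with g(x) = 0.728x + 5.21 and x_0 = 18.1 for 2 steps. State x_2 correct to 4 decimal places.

x_1 = g(18.100000) = 18.386800
x_2 = g(18.386800) = 18.595590

18.5956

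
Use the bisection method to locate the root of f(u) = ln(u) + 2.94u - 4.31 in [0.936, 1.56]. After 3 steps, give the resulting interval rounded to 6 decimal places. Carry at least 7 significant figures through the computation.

[1.326000, 1.404000]

f(0.936000) = -1.624300, f(1.560000) = 0.721086 (opposite signs)
step 1: m = 1.248000, f(m) = -0.419338 < 0 → root in [1.248000, 1.560000]
step 2: m = 1.404000, f(m) = 0.157085 > 0 → root in [1.248000, 1.404000]
step 3: m = 1.326000, f(m) = -0.129393 < 0 → root in [1.326000, 1.404000]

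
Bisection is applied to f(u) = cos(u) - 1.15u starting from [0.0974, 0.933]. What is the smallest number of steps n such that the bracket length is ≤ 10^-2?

Initial width b − a = 0.933 − 0.0974 = 0.835600.
After n steps the width is (b−a)/2^n; need (b−a)/2^n ≤ 10^-2.
So n ≥ log₂(0.835600/10^-2) = log₂(83.5600) ≈ 6.3847.
Hence n = 7.

7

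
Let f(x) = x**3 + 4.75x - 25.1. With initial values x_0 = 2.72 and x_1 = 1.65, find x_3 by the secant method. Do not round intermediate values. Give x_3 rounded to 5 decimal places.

f(x_0) = 7.943648, f(x_1) = -12.770375
x_2 = 1.650000 - (-12.770375)·(1.650000 - 2.720000)/(-12.770375 - (7.943648)) = 2.309664; f(x_2) = -1.808077
x_3 = 2.309664 - (-1.808077)·(2.309664 - 1.650000)/(-1.808077 - (-12.770375)) = 2.418467; f(x_3) = 0.533282

2.41847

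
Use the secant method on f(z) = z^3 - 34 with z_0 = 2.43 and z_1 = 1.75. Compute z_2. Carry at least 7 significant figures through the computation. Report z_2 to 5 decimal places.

3.91648

Secant update: z_(k+1) = z_k − f(z_k)·(z_k − z_(k-1))/(f(z_k) − f(z_(k-1))).
f(z_0) = -19.651093, f(z_1) = -28.640625
z_2 = 1.750000 - (-28.640625)·(1.750000 - 2.430000)/(-28.640625 - (-19.651093)) = 3.916478; f(z_2) = 26.074081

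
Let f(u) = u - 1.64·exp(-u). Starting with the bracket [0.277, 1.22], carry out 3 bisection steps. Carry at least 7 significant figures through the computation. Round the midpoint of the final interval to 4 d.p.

0.8074

f(0.277000) = -0.966209, f(1.220000) = 0.735823 (opposite signs)
step 1: m = 0.748500, f(m) = -0.027344 < 0 → root in [0.748500, 1.220000]
step 2: m = 0.984250, f(m) = 0.371350 > 0 → root in [0.748500, 0.984250]
step 3: m = 0.866375, f(m) = 0.176799 > 0 → root in [0.748500, 0.866375]
Midpoint of [0.748500, 0.866375] = 0.807437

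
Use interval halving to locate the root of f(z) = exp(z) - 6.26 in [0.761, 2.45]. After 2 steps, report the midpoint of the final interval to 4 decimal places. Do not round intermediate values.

1.8166

f(0.761000) = -4.119584, f(2.450000) = 5.328347 (opposite signs)
step 1: m = 1.605500, f(m) = -1.279651 < 0 → root in [1.605500, 2.450000]
step 2: m = 2.027750, f(m) = 1.336974 > 0 → root in [1.605500, 2.027750]
Midpoint of [1.605500, 2.027750] = 1.816625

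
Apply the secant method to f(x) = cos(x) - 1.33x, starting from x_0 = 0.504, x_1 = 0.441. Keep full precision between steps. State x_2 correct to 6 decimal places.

f(x_0) = 0.205338, f(x_1) = 0.317795
x_2 = 0.441000 - (0.317795)·(0.441000 - 0.504000)/(0.317795 - (0.205338)) = 0.619033; f(x_2) = -0.008873

0.619033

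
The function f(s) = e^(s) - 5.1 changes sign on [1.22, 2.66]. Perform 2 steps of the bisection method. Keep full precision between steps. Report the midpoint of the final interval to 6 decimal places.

f(1.220000) = -1.712812, f(2.660000) = 9.196289 (opposite signs)
step 1: m = 1.940000, f(m) = 1.858751 > 0 → root in [1.220000, 1.940000]
step 2: m = 1.580000, f(m) = -0.245044 < 0 → root in [1.580000, 1.940000]
Midpoint of [1.580000, 1.940000] = 1.760000

1.760000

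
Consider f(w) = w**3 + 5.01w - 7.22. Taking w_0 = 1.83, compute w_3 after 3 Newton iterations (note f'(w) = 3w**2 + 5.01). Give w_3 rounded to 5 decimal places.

Newton update: w ← w − f(w)/f'(w).
w_0 = 1.830000: f = 8.076787, f' = 15.056700 → w_1 = 1.830000 - (8.076787)/(15.056700) = 1.293575
w_1 = 1.293575: f = 1.425399, f' = 10.030011 → w_2 = 1.293575 - (1.425399)/(10.030011) = 1.151462
w_2 = 1.151462: f = 0.075506, f' = 8.987593 → w_3 = 1.151462 - (0.075506)/(8.987593) = 1.143061

1.14306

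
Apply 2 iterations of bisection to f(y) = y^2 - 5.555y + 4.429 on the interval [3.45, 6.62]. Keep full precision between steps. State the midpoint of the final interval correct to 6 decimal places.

4.638750

f(3.450000) = -2.833250, f(6.620000) = 11.479300 (opposite signs)
step 1: m = 5.035000, f(m) = 1.810800 > 0 → root in [3.450000, 5.035000]
step 2: m = 4.242500, f(m) = -1.139281 < 0 → root in [4.242500, 5.035000]
Midpoint of [4.242500, 5.035000] = 4.638750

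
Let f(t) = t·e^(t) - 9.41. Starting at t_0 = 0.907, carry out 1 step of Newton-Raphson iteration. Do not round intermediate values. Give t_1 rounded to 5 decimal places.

f'(t) = (t + 1)·e^(t)
t_0 = 0.907000: f = -7.163469, f' = 4.723412 → t_1 = 0.907000 - (-7.163469)/(4.723412) = 2.423588

2.42359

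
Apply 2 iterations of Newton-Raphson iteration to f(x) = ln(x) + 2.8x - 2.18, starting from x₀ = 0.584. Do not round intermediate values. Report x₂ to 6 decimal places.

0.840540

f'(x) = 1/x + 2.8
x_0 = 0.584000: f = -1.082654, f' = 4.512329 → x_1 = 0.584000 - (-1.082654)/(4.512329) = 0.823932
x_1 = 0.823932: f = -0.066656, f' = 4.013692 → x_2 = 0.823932 - (-0.066656)/(4.013692) = 0.840540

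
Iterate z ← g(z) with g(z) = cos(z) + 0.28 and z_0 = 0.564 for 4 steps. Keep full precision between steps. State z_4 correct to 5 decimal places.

z_1 = g(0.564000) = 1.125124
z_2 = g(1.125124) = 0.711065
z_3 = g(0.711065) = 1.037667
z_4 = g(1.037667) = 0.788231

0.78823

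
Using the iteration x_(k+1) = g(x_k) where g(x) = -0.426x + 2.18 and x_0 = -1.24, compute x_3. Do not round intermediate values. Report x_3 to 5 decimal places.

1.74280

x_1 = g(-1.240000) = 2.708240
x_2 = g(2.708240) = 1.026290
x_3 = g(1.026290) = 1.742801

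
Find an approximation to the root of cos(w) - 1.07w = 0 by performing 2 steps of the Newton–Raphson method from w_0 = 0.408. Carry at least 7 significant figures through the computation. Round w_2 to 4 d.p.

f'(w) = -sin(w) - 1.07
w_0 = 0.408000: f = 0.481356, f' = -1.466774 → w_1 = 0.408000 - (0.481356)/(-1.466774) = 0.736173
w_1 = 0.736173: f = -0.046662, f' = -1.741457 → w_2 = 0.736173 - (-0.046662)/(-1.741457) = 0.709379

0.7094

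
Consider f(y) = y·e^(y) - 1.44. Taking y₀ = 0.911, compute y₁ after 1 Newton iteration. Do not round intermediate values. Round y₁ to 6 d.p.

Newton update: y ← y − f(y)/f'(y).
f'(y) = (y + 1)·e^(y)
y_0 = 0.911000: f = 0.825482, f' = 4.752290 → y_1 = 0.911000 - (0.825482)/(4.752290) = 0.737298

0.737298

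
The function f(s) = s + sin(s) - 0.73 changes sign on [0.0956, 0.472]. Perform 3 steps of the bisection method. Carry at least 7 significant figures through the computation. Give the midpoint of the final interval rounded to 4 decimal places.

f(0.095600) = -0.538946, f(0.472000) = 0.196669 (opposite signs)
step 1: m = 0.283800, f(m) = -0.166194 < 0 → root in [0.283800, 0.472000]
step 2: m = 0.377900, f(m) = 0.016869 > 0 → root in [0.283800, 0.377900]
step 3: m = 0.330850, f(m) = -0.074303 < 0 → root in [0.330850, 0.377900]
Midpoint of [0.330850, 0.377900] = 0.354375

0.3544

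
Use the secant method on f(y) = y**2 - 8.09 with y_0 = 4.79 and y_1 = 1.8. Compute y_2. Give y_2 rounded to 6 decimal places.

2.535964

Secant update: y_(k+1) = y_k − f(y_k)·(y_k − y_(k-1))/(f(y_k) − f(y_(k-1))).
f(y_0) = 14.854100, f(y_1) = -4.850000
y_2 = 1.800000 - (-4.850000)·(1.800000 - 4.790000)/(-4.850000 - (14.854100)) = 2.535964; f(y_2) = -1.658889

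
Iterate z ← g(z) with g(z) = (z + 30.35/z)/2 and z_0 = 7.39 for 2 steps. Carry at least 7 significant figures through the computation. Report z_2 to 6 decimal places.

z_1 = g(7.390000) = 5.748451
z_2 = g(5.748451) = 5.514067

5.514067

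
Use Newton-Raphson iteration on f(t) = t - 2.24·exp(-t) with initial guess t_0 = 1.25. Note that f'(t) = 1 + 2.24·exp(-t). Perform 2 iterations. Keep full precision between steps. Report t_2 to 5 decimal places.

t_0 = 1.250000: f = 0.608229, f' = 1.641771 → t_1 = 1.250000 - (0.608229)/(1.641771) = 0.879529
t_1 = 0.879529: f = -0.050023, f' = 1.929552 → t_2 = 0.879529 - (-0.050023)/(1.929552) = 0.905453

0.90545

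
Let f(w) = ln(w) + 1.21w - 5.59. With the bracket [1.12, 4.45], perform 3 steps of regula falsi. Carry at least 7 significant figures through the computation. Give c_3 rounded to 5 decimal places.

3.56963

f(1.120000) = -4.121471, f(4.450000) = 1.287404
step 1: c = 3.657404, f(c) = 0.132212 > 0 → new bracket [1.120000, 3.657404]
step 2: c = 3.578537, f(c) = 0.014983 > 0 → new bracket [1.120000, 3.578537]
step 3: c = 3.569631, f(c) = 0.001716 > 0 → new bracket [1.120000, 3.569631]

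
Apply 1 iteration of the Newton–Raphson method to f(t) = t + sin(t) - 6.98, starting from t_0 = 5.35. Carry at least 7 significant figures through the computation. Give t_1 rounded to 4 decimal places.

f'(t) = 1 + cos(t)
t_0 = 5.350000: f = -2.433520, f' = 1.595278 → t_1 = 5.350000 - (-2.433520)/(1.595278) = 6.875453

6.8755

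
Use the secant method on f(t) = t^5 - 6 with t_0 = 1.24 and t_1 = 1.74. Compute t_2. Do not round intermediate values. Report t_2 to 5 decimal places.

Secant update: t_(k+1) = t_k − f(t_k)·(t_k − t_(k-1))/(f(t_k) − f(t_(k-1))).
f(t_0) = -3.068375, f(t_1) = 9.949469
t_2 = 1.740000 - (9.949469)·(1.740000 - 1.240000)/(9.949469 - (-3.068375)) = 1.357853; f(t_2) = -1.384027

1.35785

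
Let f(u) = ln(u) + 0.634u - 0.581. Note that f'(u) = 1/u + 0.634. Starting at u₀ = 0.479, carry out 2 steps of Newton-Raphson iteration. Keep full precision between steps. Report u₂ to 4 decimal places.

0.9631

u_0 = 0.479000: f = -1.013369, f' = 2.721683 → u_1 = 0.479000 - (-1.013369)/(2.721683) = 0.851332
u_1 = 0.851332: f = -0.202209, f' = 1.808630 → u_2 = 0.851332 - (-0.202209)/(1.808630) = 0.963134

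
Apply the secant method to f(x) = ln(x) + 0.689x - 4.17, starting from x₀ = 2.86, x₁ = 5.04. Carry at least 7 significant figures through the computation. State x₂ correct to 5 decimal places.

f(x_0) = -1.148638, f(x_1) = 0.919966
x_2 = 5.040000 - (0.919966)·(5.040000 - 2.860000)/(0.919966 - (-1.148638)) = 4.070493; f(x_2) = 0.038334

4.07049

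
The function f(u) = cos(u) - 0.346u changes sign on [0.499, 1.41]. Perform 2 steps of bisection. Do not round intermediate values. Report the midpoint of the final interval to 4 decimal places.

f(0.499000) = 0.705408, f(1.410000) = -0.327756 (opposite signs)
step 1: m = 0.954500, f(m) = 0.247760 > 0 → root in [0.954500, 1.410000]
step 2: m = 1.182250, f(m) = -0.030215 < 0 → root in [0.954500, 1.182250]
Midpoint of [0.954500, 1.182250] = 1.068375

1.0684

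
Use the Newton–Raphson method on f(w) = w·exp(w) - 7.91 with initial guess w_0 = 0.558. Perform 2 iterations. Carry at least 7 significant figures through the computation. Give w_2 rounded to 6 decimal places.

2.435558

f'(w) = (w + 1)·exp(w)
w_0 = 0.558000: f = -6.935077, f' = 2.722098 → w_1 = 0.558000 - (-6.935077)/(2.722098) = 3.105695
w_1 = 3.105695: f = 61.423827, f' = 91.658563 → w_2 = 3.105695 - (61.423827)/(91.658563) = 2.435558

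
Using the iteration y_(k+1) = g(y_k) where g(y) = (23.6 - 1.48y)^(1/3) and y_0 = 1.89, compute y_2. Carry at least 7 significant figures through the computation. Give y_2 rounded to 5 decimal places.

y_1 = g(1.890000) = 2.750261
y_2 = g(2.750261) = 2.692968

2.69297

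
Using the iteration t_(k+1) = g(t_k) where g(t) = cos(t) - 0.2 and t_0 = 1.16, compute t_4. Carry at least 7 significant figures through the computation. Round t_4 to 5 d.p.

t_1 = g(1.160000) = 0.199340
t_2 = g(0.199340) = 0.780198
t_3 = g(0.780198) = 0.510775
t_4 = g(0.510775) = 0.672366

0.67237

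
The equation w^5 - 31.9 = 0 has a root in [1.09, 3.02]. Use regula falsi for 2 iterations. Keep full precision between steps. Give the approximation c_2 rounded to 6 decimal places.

f(1.090000) = -30.361376, f(3.020000) = 219.308722
step 1: c = 1.324700, f(c) = -27.820688 < 0 → new bracket [1.324700, 3.020000]
step 2: c = 1.515549, f(c) = -23.904431 < 0 → new bracket [1.515549, 3.020000]

1.515549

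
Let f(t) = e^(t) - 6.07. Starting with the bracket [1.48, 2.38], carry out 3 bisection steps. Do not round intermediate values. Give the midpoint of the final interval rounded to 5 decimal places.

f(1.480000) = -1.677054, f(2.380000) = 4.734903 (opposite signs)
step 1: m = 1.930000, f(m) = 0.819510 > 0 → root in [1.480000, 1.930000]
step 2: m = 1.705000, f(m) = -0.568614 < 0 → root in [1.705000, 1.930000]
step 3: m = 1.817500, f(m) = 0.086448 > 0 → root in [1.705000, 1.817500]
Midpoint of [1.705000, 1.817500] = 1.761250

1.76125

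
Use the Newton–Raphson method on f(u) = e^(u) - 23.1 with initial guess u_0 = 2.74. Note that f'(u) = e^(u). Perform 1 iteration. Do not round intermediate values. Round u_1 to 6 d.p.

3.231575

u_0 = 2.740000: f = -7.613015, f' = 15.486985 → u_1 = 2.740000 - (-7.613015)/(15.486985) = 3.231575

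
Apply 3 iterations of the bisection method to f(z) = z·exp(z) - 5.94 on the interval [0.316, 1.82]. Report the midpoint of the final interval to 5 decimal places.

1.35000

f(0.316000) = -5.506565, f(1.820000) = 5.292782 (opposite signs)
step 1: m = 1.068000, f(m) = -2.832596 < 0 → root in [1.068000, 1.820000]
step 2: m = 1.444000, f(m) = 0.179112 > 0 → root in [1.068000, 1.444000]
step 3: m = 1.256000, f(m) = -1.529747 < 0 → root in [1.256000, 1.444000]
Midpoint of [1.256000, 1.444000] = 1.350000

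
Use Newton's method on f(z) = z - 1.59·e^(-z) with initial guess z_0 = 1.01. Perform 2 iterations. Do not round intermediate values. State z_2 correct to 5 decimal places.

f'(z) = 1 + 1.59·e^(-z)
z_0 = 1.010000: f = 0.430892, f' = 1.579108 → z_1 = 1.010000 - (0.430892)/(1.579108) = 0.737130
z_1 = 0.737130: f = -0.023662, f' = 1.760792 → z_2 = 0.737130 - (-0.023662)/(1.760792) = 0.750568

0.75057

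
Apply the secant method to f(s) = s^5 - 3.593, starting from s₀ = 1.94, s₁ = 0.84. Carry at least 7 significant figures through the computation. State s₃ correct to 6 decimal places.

1.778993

f(s_0) = 23.886489, f(s_1) = -3.174788
s_2 = 0.840000 - (-3.174788)·(0.840000 - 1.940000)/(-3.174788 - (23.886489)) = 0.969050; f(s_2) = -2.738461
s_3 = 0.969050 - (-2.738461)·(0.969050 - 0.840000)/(-2.738461 - (-3.174788)) = 1.778993; f(s_3) = 14.225479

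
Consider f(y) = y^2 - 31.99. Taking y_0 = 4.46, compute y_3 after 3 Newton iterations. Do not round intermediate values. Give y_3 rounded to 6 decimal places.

5.655971

f'(y) = 2y
y_0 = 4.460000: f = -12.098400, f' = 8.920000 → y_1 = 4.460000 - (-12.098400)/(8.920000) = 5.816323
y_1 = 5.816323: f = 1.839612, f' = 11.632646 → y_2 = 5.816323 - (1.839612)/(11.632646) = 5.658181
y_2 = 5.658181: f = 0.025009, f' = 11.316361 → y_3 = 5.658181 - (0.025009)/(11.316361) = 5.655971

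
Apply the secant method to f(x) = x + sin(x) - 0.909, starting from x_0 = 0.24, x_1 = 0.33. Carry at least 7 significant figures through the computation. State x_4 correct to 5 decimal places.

0.46267

Secant update: x_(k+1) = x_k − f(x_k)·(x_k − x_(k-1))/(f(x_k) − f(x_(k-1))).
f(x_0) = -0.431297, f(x_1) = -0.254957
x_2 = 0.330000 - (-0.254957)·(0.330000 - 0.240000)/(-0.254957 - (-0.431297)) = 0.460124; f(x_2) = -0.004817
x_3 = 0.460124 - (-0.004817)·(0.460124 - 0.330000)/(-0.004817 - (-0.254957)) = 0.462630; f(x_3) = -0.000067
x_4 = 0.462630 - (-0.000067)·(0.462630 - 0.460124)/(-0.000067 - (-0.004817)) = 0.462665; f(x_4) = -0.000000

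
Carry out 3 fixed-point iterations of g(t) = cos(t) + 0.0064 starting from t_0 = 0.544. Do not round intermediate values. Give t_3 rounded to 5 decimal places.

0.79805

t_1 = g(0.544000) = 0.862045
t_2 = g(0.862045) = 0.657286
t_3 = g(0.657286) = 0.798053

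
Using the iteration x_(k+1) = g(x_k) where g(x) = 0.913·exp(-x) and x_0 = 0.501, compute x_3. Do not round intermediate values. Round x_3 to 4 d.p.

0.5401

x_1 = g(0.501000) = 0.553209
x_2 = g(0.553209) = 0.525068
x_3 = g(0.525068) = 0.540054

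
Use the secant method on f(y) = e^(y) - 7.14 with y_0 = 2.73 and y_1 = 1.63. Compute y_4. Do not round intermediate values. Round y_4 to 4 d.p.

Secant update: y_(k+1) = y_k − f(y_k)·(y_k − y_(k-1))/(f(y_k) − f(y_(k-1))).
f(y_0) = 8.192887, f(y_1) = -2.036125
y_2 = 1.630000 - (-2.036125)·(1.630000 - 2.730000)/(-2.036125 - (8.192887)) = 1.848959; f(y_2) = -0.786795
y_3 = 1.848959 - (-0.786795)·(1.848959 - 1.630000)/(-0.786795 - (-2.036125)) = 1.986854; f(y_3) = 0.152557
y_4 = 1.986854 - (0.152557)·(1.986854 - 1.848959)/(0.152557 - (-0.786795)) = 1.964459; f(y_4) = -0.008945

1.9645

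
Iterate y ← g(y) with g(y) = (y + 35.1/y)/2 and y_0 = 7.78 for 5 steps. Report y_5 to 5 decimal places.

5.92453

y_1 = g(7.780000) = 6.145784
y_2 = g(6.145784) = 5.928508
y_3 = g(5.928508) = 5.924527
y_4 = g(5.924527) = 5.924525
y_5 = g(5.924525) = 5.924525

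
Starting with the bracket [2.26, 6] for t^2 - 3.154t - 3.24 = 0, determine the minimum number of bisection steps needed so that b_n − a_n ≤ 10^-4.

16

Initial width b − a = 6 − 2.26 = 3.740000.
After n steps the width is (b−a)/2^n; need (b−a)/2^n ≤ 10^-4.
So n ≥ log₂(3.740000/10^-4) = log₂(37400.0000) ≈ 15.1908.
Hence n = 16.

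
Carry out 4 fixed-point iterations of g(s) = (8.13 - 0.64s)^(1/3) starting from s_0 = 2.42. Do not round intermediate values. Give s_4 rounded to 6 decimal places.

1.904790

s_1 = g(2.420000) = 1.873995
s_2 = g(1.873995) = 1.906592
s_3 = g(1.906592) = 1.904677
s_4 = g(1.904677) = 1.904790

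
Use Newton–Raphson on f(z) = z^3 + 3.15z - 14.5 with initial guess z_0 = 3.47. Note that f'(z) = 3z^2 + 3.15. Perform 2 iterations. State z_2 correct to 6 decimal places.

z_0 = 3.470000: f = 38.212423, f' = 39.272700 → z_1 = 3.470000 - (38.212423)/(39.272700) = 2.496998
z_1 = 2.496998: f = 8.934320, f' = 21.854994 → z_2 = 2.496998 - (8.934320)/(21.854994) = 2.088198

2.088198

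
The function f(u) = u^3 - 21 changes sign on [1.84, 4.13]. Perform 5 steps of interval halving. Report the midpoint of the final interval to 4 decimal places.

f(1.840000) = -14.770496, f(4.130000) = 49.444997 (opposite signs)
step 1: m = 2.985000, f(m) = 5.597022 > 0 → root in [1.840000, 2.985000]
step 2: m = 2.412500, f(m) = -6.958873 < 0 → root in [2.412500, 2.985000]
step 3: m = 2.698750, f(m) = -1.344325 < 0 → root in [2.698750, 2.985000]
step 4: m = 2.841875, f(m) = 1.951703 > 0 → root in [2.698750, 2.841875]
step 5: m = 2.770313, f(m) = 0.261127 > 0 → root in [2.698750, 2.770313]
Midpoint of [2.698750, 2.770313] = 2.734531

2.7345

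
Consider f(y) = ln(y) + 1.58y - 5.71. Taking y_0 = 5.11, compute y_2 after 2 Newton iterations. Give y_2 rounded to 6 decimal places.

f'(y) = 1/y + 1.58
y_0 = 5.110000: f = 3.994999, f' = 1.775695 → y_1 = 5.110000 - (3.994999)/(1.775695) = 2.860177
y_1 = 2.860177: f = -0.140037, f' = 1.929629 → y_2 = 2.860177 - (-0.140037)/(1.929629) = 2.932749

2.932749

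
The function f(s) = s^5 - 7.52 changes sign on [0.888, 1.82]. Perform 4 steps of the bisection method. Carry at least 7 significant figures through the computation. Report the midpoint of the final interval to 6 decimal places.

f(0.888000) = -6.967840, f(1.820000) = 12.449029 (opposite signs)
step 1: m = 1.354000, f(m) = -2.969142 < 0 → root in [1.354000, 1.820000]
step 2: m = 1.587000, f(m) = 2.546642 > 0 → root in [1.354000, 1.587000]
step 3: m = 1.470500, f(m) = -0.644170 < 0 → root in [1.470500, 1.587000]
step 4: m = 1.528750, f(m) = 0.829921 > 0 → root in [1.470500, 1.528750]
Midpoint of [1.470500, 1.528750] = 1.499625

1.499625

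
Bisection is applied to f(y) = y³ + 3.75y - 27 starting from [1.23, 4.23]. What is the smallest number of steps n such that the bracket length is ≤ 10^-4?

15

Initial width b − a = 4.23 − 1.23 = 3.000000.
After n steps the width is (b−a)/2^n; need (b−a)/2^n ≤ 10^-4.
So n ≥ log₂(3.000000/10^-4) = log₂(30000.0000) ≈ 14.8727.
Hence n = 15.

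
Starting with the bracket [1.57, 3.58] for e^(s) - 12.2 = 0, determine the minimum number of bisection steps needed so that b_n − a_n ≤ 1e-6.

21

Initial width b − a = 3.58 − 1.57 = 2.010000.
After n steps the width is (b−a)/2^n; need (b−a)/2^n ≤ 1e-6.
So n ≥ log₂(2.010000/1e-6) = log₂(2010000.0000) ≈ 20.9388.
Hence n = 21.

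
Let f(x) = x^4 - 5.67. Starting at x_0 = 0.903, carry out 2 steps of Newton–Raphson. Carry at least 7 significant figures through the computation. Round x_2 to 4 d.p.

2.0322

Newton update: x ← x − f(x)/f'(x).
f'(x) = 4x^3
x_0 = 0.903000: f = -5.005108, f' = 2.945257 → x_1 = 0.903000 - (-5.005108)/(2.945257) = 2.602379
x_1 = 2.602379: f = 40.195077, f' = 70.497154 → x_2 = 2.602379 - (40.195077)/(70.497154) = 2.032213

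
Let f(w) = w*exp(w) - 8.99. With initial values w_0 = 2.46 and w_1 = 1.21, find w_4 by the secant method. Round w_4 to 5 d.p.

1.66509

f(w_0) = 19.803836, f(w_1) = -4.932284
w_2 = 1.210000 - (-4.932284)·(1.210000 - 2.460000)/(-4.932284 - (19.803836)) = 1.459245; f(w_2) = -2.711292
w_3 = 1.459245 - (-2.711292)·(1.459245 - 1.210000)/(-2.711292 - (-4.932284)) = 1.763513; f(w_3) = 1.296378
w_4 = 1.763513 - (1.296378)·(1.763513 - 1.459245)/(1.296378 - (-2.711292)) = 1.665090; f(w_4) = -0.188086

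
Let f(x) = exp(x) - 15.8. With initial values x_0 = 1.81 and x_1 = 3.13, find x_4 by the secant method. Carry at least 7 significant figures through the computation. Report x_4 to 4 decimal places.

2.7632

Secant update: x_(k+1) = x_k − f(x_k)·(x_k − x_(k-1))/(f(x_k) − f(x_(k-1))).
f(x_0) = -9.689553, f(x_1) = 7.073980
x_2 = 3.130000 - (7.073980)·(3.130000 - 1.810000)/(7.073980 - (-9.689553)) = 2.572978; f(x_2) = -2.695205
x_3 = 2.572978 - (-2.695205)·(2.572978 - 3.130000)/(-2.695205 - (7.073980)) = 2.726654; f(x_3) = -0.518330
x_4 = 2.726654 - (-0.518330)·(2.726654 - 2.572978)/(-0.518330 - (-2.695205)) = 2.763245; f(x_4) = 0.051204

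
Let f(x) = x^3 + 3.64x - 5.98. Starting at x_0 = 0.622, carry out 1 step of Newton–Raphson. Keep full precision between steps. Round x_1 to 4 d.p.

1.3459

f'(x) = 3x^2 + 3.64
x_0 = 0.622000: f = -3.475278, f' = 4.800652 → x_1 = 0.622000 - (-3.475278)/(4.800652) = 1.345918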